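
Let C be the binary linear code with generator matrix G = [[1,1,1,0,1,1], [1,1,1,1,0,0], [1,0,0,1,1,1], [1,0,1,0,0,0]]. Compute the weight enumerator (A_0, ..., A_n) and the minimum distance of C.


Weight distribution: A_0 = 1, A_1 = 2, A_2 = 2, A_3 = 4, A_4 = 5, A_5 = 2. Minimum distance d = 1.

Enumerate all 2^4 = 16 messages m ∈ F_2^4.
For each, compute codeword c = mG in F_2^6, then tally its weight.
  m = 0000 → c = 000000, weight = 0.
  m = 1000 → c = 111011, weight = 5.
  m = 0100 → c = 111100, weight = 4.
  m = 1100 → c = 000111, weight = 3.
  m = 0010 → c = 100111, weight = 4.
  m = 1010 → c = 011100, weight = 3.
  m = 0110 → c = 011011, weight = 4.
  m = 1110 → c = 100000, weight = 1.
  m = 0001 → c = 101000, weight = 2.
  m = 1001 → c = 010011, weight = 3.
  m = 0101 → c = 010100, weight = 2.
  m = 1101 → c = 101111, weight = 5.
  m = 0011 → c = 001111, weight = 4.
  m = 1011 → c = 110100, weight = 3.
  m = 0111 → c = 110011, weight = 4.
  m = 1111 → c = 001000, weight = 1.
Tally weights:
  weight 0: 1 codewords.
  weight 1: 2 codewords.
  weight 2: 2 codewords.
  weight 3: 4 codewords.
  weight 4: 5 codewords.
  weight 5: 2 codewords.
Minimum distance d = smallest w > 0 with A_w > 0 = 1.
Sanity: Σ A_w = 16 = 2^4 = 16 ✓.


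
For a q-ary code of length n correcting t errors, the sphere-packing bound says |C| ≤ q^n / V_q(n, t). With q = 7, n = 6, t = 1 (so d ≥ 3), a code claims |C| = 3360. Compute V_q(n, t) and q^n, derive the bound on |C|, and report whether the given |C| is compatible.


V_q(n, t) = 37, q^n = 117649, Hamming bound = 3179, |C| = 3360 > bound (violated).

Step 1: Compute V_q(n, t) = Σ_{j=0}^1 C(n, j) (q−1)^j.
  j = 0: C(6,0)·(6)^0 = 1·1 = 1.
  j = 1: C(6,1)·(6)^1 = 6·6 = 36.
  V_q(n, t) = 1 + 36 = 37.
Step 2: q^n = 7^6 = 117649.
Step 3: Hamming bound ⌊q^n / V_q(n,t)⌋ = ⌊117649/37⌋ = 3179.
Step 4: Compare |C| = 3360 to 3179: violated.
The claimed |C| lies above the Hamming bound, so no 7-ary code of length 6 with d ≥ 3 can have 3360 codewords.


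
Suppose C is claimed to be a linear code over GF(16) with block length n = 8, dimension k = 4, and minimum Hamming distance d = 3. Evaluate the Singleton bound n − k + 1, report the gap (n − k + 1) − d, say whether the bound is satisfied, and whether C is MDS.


Singleton RHS = n − k + 1 = 5, slack = 2, bound satisfied, not MDS.

Singleton bound: d ≤ n − k + 1.
Here n = 8, k = 4, so n − k + 1 = 5.
Given d = 3, check d ≤ 5: YES.
Slack = (n − k + 1) − d = 2.
The code is NOT MDS (slack = 2 > 0).
Description: the claimed parameters are [8, 4, 3]_16; such a code would be non-MDS.


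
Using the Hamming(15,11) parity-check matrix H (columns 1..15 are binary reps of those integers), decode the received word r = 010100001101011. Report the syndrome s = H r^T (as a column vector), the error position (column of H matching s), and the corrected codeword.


s = (1, 0, 0, 0)^T, error position = 8, corrected codeword c = 010100011101011

Compute s = H r^T mod 2 one row at a time:
  s_1 = 0 + 1 + 1 + 0 + 1 + 0 + 1 + 1 = 5 ≡ 1 (mod 2).
  s_2 = 1 + 0 + 0 + 0 + 1 + 0 + 1 + 1 = 4 ≡ 0 (mod 2).
  s_3 = 1 + 0 + 0 + 0 + 1 + 0 + 1 + 1 = 4 ≡ 0 (mod 2).
  s_4 = 0 + 0 + 0 + 0 + 1 + 0 + 0 + 1 = 2 ≡ 0 (mod 2).
s = (1, 0, 0, 0)^T — this equals column 8 of H (binary 1000), so error is at position 8.
Correct: flip bit 8 of r = 010100001101011 to get c = 010100011101011.


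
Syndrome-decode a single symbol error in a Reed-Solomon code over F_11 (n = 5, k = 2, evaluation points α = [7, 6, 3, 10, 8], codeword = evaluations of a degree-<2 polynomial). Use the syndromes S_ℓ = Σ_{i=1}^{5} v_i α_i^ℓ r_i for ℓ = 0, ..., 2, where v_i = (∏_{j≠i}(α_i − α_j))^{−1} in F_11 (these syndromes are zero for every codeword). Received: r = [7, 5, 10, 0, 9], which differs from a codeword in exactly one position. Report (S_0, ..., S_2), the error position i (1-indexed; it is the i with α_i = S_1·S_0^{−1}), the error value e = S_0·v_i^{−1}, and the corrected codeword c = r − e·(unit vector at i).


S = (3, 8, 3), error at position 4, error magnitude e = 9, c = [7, 5, 10, 2, 9].

Step 1: column multipliers v_i = (∏_{j≠i}(α_i − α_j))^{−1} mod 11.
  i = 1 (α = 7): (7−6)(7−3)(7−10)(7−8) = 1·4·(−3)·(−1) = 12 ≡ 1, so v_1 = 1^{−1} = 1 (mod 11).
  i = 2 (α = 6): (6−7)(6−3)(6−10)(6−8) = (−1)·3·(−4)·(−2) = −24 ≡ 9, so v_2 = 9^{−1} = 5 (mod 11).
  i = 3 (α = 3): (3−7)(3−6)(3−10)(3−8) = (−4)·(−3)·(−7)·(−5) = 420 ≡ 2, so v_3 = 2^{−1} = 6 (mod 11).
  i = 4 (α = 10): (10−7)(10−6)(10−3)(10−8) = 3·4·7·2 = 168 ≡ 3, so v_4 = 3^{−1} = 4 (mod 11).
  i = 5 (α = 8): (8−7)(8−6)(8−3)(8−10) = 1·2·5·(−2) = −20 ≡ 2, so v_5 = 2^{−1} = 6 (mod 11).
  v = [1, 5, 6, 4, 6].
Step 2: syndromes of r = [7, 5, 10, 0, 9] (all sums mod 11).
  S_0 = Σ v_i r_i = 1·7 + 5·5 + 6·10 + 4·0 + 6·9 = 146 ≡ 3.
  S_1 = Σ v_i α_i r_i = 1·7·7 + 5·6·5 + 6·3·10 + 4·10·0 + 6·8·9 = 811 ≡ 8.
  α_i^2 mod 11 = [5, 3, 9, 1, 9].
  S_2 = Σ v_i α_i^2 r_i = 1·5·7 + 5·3·5 + 6·9·10 + 4·1·0 + 6·9·9 = 1136 ≡ 3.
  S = (3, 8, 3) ≠ 0, so r is not a codeword (an error is present).
Step 3: locate the error. For a single error e at position i, S_ℓ = v_i·e·α_i^ℓ, so α_err = S_1/S_0.
  S_0^{−1} = 3^{−1} = 4 (mod 11), so α_err = 8·4 = 32 ≡ 10 = α_4. Error position i = 4.
  Consistency check: S_2/S_1 = 3·7 = 21 ≡ 10 = α_err ✓ (single-error assumption holds).
Step 4: error magnitude e = S_0/v_4 = S_0·∏_{j≠4}(α_4 − α_j) = 3·3 = 9 ≡ 9 (mod 11).
Step 5: correct position 4: c_4 = r_4 − e = 0 − 9 ≡ 2 (mod 11). Hence c = [7, 5, 10, 2, 9].
  Check: interpolating c through the α_i gives m(x) = 4 + 2·x (degree < 2) with m(α_i) = c_i for every i, so c is indeed a codeword.


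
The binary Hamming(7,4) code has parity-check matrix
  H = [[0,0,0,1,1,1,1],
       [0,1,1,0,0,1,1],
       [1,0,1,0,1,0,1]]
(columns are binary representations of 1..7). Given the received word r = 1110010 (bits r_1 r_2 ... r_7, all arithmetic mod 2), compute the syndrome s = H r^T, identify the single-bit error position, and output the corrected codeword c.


s = (1, 1, 0)^T, error position = 6, corrected codeword c = 1110000

Compute s = H r^T mod 2 one row at a time:
  s_1 = 0 + 0 + 1 + 0 = 1 ≡ 1 (mod 2).
  s_2 = 1 + 1 + 1 + 0 = 3 ≡ 1 (mod 2).
  s_3 = 1 + 1 + 0 + 0 = 2 ≡ 0 (mod 2).
s = (1, 1, 0)^T — this equals column 6 of H (binary 110), so error is at position 6.
Correct: flip bit 6 of r = 1110010 to get c = 1110000.


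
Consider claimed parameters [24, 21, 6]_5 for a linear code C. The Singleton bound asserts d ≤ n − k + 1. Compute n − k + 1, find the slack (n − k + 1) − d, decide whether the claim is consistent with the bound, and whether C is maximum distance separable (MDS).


Singleton RHS = n − k + 1 = 4, slack = -2, bound violated (no such code; not MDS).

Singleton bound: d ≤ n − k + 1.
Here n = 24, k = 21, so n − k + 1 = 4.
Given d = 6, check d ≤ 4: NO.
Slack = (n − k + 1) − d = -2.
The slack is negative: d = 6 exceeds n − k + 1 = 4 by 2, so the Singleton bound is violated and no linear [24, 21, 6]_5 code can exist. In particular it is not MDS (MDS requires d = n − k + 1 exactly).
Description: the claimed parameters are [24, 21, 6]_5; such a code would be impossible (violates the Singleton bound).


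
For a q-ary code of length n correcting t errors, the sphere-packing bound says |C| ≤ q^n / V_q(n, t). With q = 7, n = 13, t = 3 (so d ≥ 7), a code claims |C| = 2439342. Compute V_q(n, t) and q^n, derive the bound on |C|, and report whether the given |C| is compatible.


V_q(n, t) = 64663, q^n = 96889010407, Hamming bound = 1498368, |C| = 2439342 > bound (violated).

Step 1: Compute V_q(n, t) = Σ_{j=0}^3 C(n, j) (q−1)^j.
  j = 0: C(13,0)·(6)^0 = 1·1 = 1.
  j = 1: C(13,1)·(6)^1 = 13·6 = 78.
  j = 2: C(13,2)·(6)^2 = 78·36 = 2808.
  j = 3: C(13,3)·(6)^3 = 286·216 = 61776.
  V_q(n, t) = 1 + 78 + 2808 + 61776 = 64663.
Step 2: q^n = 7^13 = 96889010407.
Step 3: Hamming bound ⌊q^n / V_q(n,t)⌋ = ⌊96889010407/64663⌋ = 1498368.
Step 4: Compare |C| = 2439342 to 1498368: violated.
The claimed |C| lies above the Hamming bound, so no 7-ary code of length 13 with d ≥ 7 can have 2439342 codewords.


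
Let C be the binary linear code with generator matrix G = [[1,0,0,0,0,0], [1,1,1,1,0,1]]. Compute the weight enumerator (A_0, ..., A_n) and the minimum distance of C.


Weight distribution: A_0 = 1, A_1 = 1, A_4 = 1, A_5 = 1. Minimum distance d = 1.

Enumerate all 2^2 = 4 messages m ∈ F_2^2.
For each, compute codeword c = mG in F_2^6, then tally its weight.
  m = 00 → c = 000000, weight = 0.
  m = 10 → c = 100000, weight = 1.
  m = 01 → c = 111101, weight = 5.
  m = 11 → c = 011101, weight = 4.
Tally weights:
  weight 0: 1 codewords.
  weight 1: 1 codewords.
  weight 4: 1 codewords.
  weight 5: 1 codewords.
Minimum distance d = smallest w > 0 with A_w > 0 = 1.
Sanity: Σ A_w = 4 = 2^2 = 4 ✓.


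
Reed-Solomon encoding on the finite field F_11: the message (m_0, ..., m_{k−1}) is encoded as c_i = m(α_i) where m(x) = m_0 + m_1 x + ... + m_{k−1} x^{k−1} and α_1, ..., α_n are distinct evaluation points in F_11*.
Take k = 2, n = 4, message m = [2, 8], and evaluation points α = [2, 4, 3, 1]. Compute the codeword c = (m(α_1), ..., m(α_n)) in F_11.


c = [7, 1, 4, 10]

Message polynomial: m(x) = 2 + 8·x (mod 11).
For each evaluation point α_i, compute m(α_i) mod 11:
  α_1 = 2: Horner steps 8 → 7, so m(2) = 7.
  α_2 = 4: Horner steps 8 → 1, so m(4) = 1.
  α_3 = 3: Horner steps 8 → 4, so m(3) = 4.
  α_4 = 1: Horner steps 8 → 10, so m(1) = 10.
Codeword c = [7, 1, 4, 10] ∈ F_11^4.


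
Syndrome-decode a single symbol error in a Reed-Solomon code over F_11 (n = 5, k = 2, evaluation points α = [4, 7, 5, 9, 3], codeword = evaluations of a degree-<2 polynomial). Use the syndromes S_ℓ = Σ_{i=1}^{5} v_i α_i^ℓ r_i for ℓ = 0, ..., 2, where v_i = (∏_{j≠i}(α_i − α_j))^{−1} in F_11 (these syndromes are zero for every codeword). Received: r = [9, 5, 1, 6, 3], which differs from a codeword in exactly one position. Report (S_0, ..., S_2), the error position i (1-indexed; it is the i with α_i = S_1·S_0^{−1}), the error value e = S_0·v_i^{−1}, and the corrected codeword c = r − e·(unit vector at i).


S = (6, 8, 7), error at position 3, error magnitude e = 8, c = [9, 5, 4, 6, 3].

Step 1: column multipliers v_i = (∏_{j≠i}(α_i − α_j))^{−1} mod 11.
  i = 1 (α = 4): (4−7)(4−5)(4−9)(4−3) = (−3)·(−1)·(−5)·1 = −15 ≡ 7, so v_1 = 7^{−1} = 8 (mod 11).
  i = 2 (α = 7): (7−4)(7−5)(7−9)(7−3) = 3·2·(−2)·4 = −48 ≡ 7, so v_2 = 7^{−1} = 8 (mod 11).
  i = 3 (α = 5): (5−4)(5−7)(5−9)(5−3) = 1·(−2)·(−4)·2 = 16 ≡ 5, so v_3 = 5^{−1} = 9 (mod 11).
  i = 4 (α = 9): (9−4)(9−7)(9−5)(9−3) = 5·2·4·6 = 240 ≡ 9, so v_4 = 9^{−1} = 5 (mod 11).
  i = 5 (α = 3): (3−4)(3−7)(3−5)(3−9) = (−1)·(−4)·(−2)·(−6) = 48 ≡ 4, so v_5 = 4^{−1} = 3 (mod 11).
  v = [8, 8, 9, 5, 3].
Step 2: syndromes of r = [9, 5, 1, 6, 3] (all sums mod 11).
  S_0 = Σ v_i r_i = 8·9 + 8·5 + 9·1 + 5·6 + 3·3 = 160 ≡ 6.
  S_1 = Σ v_i α_i r_i = 8·4·9 + 8·7·5 + 9·5·1 + 5·9·6 + 3·3·3 = 910 ≡ 8.
  α_i^2 mod 11 = [5, 5, 3, 4, 9].
  S_2 = Σ v_i α_i^2 r_i = 8·5·9 + 8·5·5 + 9·3·1 + 5·4·6 + 3·9·3 = 788 ≡ 7.
  S = (6, 8, 7) ≠ 0, so r is not a codeword (an error is present).
Step 3: locate the error. For a single error e at position i, S_ℓ = v_i·e·α_i^ℓ, so α_err = S_1/S_0.
  S_0^{−1} = 6^{−1} = 2 (mod 11), so α_err = 8·2 = 16 ≡ 5 = α_3. Error position i = 3.
  Consistency check: S_2/S_1 = 7·7 = 49 ≡ 5 = α_err ✓ (single-error assumption holds).
Step 4: error magnitude e = S_0/v_3 = S_0·∏_{j≠3}(α_3 − α_j) = 6·5 = 30 ≡ 8 (mod 11).
Step 5: correct position 3: c_3 = r_3 − e = 1 − 8 ≡ 4 (mod 11). Hence c = [9, 5, 4, 6, 3].
  Check: interpolating c through the α_i gives m(x) = 7 + 6·x (degree < 2) with m(α_i) = c_i for every i, so c is indeed a codeword.


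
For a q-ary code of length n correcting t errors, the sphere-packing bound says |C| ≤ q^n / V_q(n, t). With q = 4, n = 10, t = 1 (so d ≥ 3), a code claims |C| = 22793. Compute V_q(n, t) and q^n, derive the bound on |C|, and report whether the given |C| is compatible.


V_q(n, t) = 31, q^n = 1048576, Hamming bound = 33825, |C| = 22793 ≤ bound (satisfied).

Step 1: Compute V_q(n, t) = Σ_{j=0}^1 C(n, j) (q−1)^j.
  j = 0: C(10,0)·(3)^0 = 1·1 = 1.
  j = 1: C(10,1)·(3)^1 = 10·3 = 30.
  V_q(n, t) = 1 + 30 = 31.
Step 2: q^n = 4^10 = 1048576.
Step 3: Hamming bound ⌊q^n / V_q(n,t)⌋ = ⌊1048576/31⌋ = 33825.
Step 4: Compare |C| = 22793 to 33825: satisfied.
The claimed |C| lies below the Hamming bound.


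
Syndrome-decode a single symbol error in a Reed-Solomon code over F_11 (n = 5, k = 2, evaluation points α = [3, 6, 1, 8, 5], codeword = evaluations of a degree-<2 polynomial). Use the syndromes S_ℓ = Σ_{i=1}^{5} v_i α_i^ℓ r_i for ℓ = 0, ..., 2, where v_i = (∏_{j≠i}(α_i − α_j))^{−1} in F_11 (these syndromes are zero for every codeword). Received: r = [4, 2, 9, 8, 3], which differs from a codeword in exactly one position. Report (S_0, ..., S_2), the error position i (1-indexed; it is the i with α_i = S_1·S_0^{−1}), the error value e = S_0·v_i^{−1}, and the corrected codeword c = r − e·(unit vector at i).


S = (2, 10, 6), error at position 5, error magnitude e = 4, c = [4, 2, 9, 8, 10].

Step 1: column multipliers v_i = (∏_{j≠i}(α_i − α_j))^{−1} mod 11.
  i = 1 (α = 3): (3−6)(3−1)(3−8)(3−5) = (−3)·2·(−5)·(−2) = −60 ≡ 6, so v_1 = 6^{−1} = 2 (mod 11).
  i = 2 (α = 6): (6−3)(6−1)(6−8)(6−5) = 3·5·(−2)·1 = −30 ≡ 3, so v_2 = 3^{−1} = 4 (mod 11).
  i = 3 (α = 1): (1−3)(1−6)(1−8)(1−5) = (−2)·(−5)·(−7)·(−4) = 280 ≡ 5, so v_3 = 5^{−1} = 9 (mod 11).
  i = 4 (α = 8): (8−3)(8−6)(8−1)(8−5) = 5·2·7·3 = 210 ≡ 1, so v_4 = 1^{−1} = 1 (mod 11).
  i = 5 (α = 5): (5−3)(5−6)(5−1)(5−8) = 2·(−1)·4·(−3) = 24 ≡ 2, so v_5 = 2^{−1} = 6 (mod 11).
  v = [2, 4, 9, 1, 6].
Step 2: syndromes of r = [4, 2, 9, 8, 3] (all sums mod 11).
  S_0 = Σ v_i r_i = 2·4 + 4·2 + 9·9 + 1·8 + 6·3 = 123 ≡ 2.
  S_1 = Σ v_i α_i r_i = 2·3·4 + 4·6·2 + 9·1·9 + 1·8·8 + 6·5·3 = 307 ≡ 10.
  α_i^2 mod 11 = [9, 3, 1, 9, 3].
  S_2 = Σ v_i α_i^2 r_i = 2·9·4 + 4·3·2 + 9·1·9 + 1·9·8 + 6·3·3 = 303 ≡ 6.
  S = (2, 10, 6) ≠ 0, so r is not a codeword (an error is present).
Step 3: locate the error. For a single error e at position i, S_ℓ = v_i·e·α_i^ℓ, so α_err = S_1/S_0.
  S_0^{−1} = 2^{−1} = 6 (mod 11), so α_err = 10·6 = 60 ≡ 5 = α_5. Error position i = 5.
  Consistency check: S_2/S_1 = 6·10 = 60 ≡ 5 = α_err ✓ (single-error assumption holds).
Step 4: error magnitude e = S_0/v_5 = S_0·∏_{j≠5}(α_5 − α_j) = 2·2 = 4 ≡ 4 (mod 11).
Step 5: correct position 5: c_5 = r_5 − e = 3 − 4 ≡ 10 (mod 11). Hence c = [4, 2, 9, 8, 10].
  Check: interpolating c through the α_i gives m(x) = 6 + 3·x (degree < 2) with m(α_i) = c_i for every i, so c is indeed a codeword.


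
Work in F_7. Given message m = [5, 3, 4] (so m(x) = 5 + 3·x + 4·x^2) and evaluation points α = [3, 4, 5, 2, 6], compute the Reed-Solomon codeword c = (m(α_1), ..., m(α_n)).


c = [1, 4, 1, 6, 6]

Message polynomial: m(x) = 5 + 3·x + 4·x^2 (mod 7).
For each evaluation point α_i, compute m(α_i) mod 7:
  α_1 = 3: Horner steps 4 → 1 → 1, so m(3) = 1.
  α_2 = 4: Horner steps 4 → 5 → 4, so m(4) = 4.
  α_3 = 5: Horner steps 4 → 2 → 1, so m(5) = 1.
  α_4 = 2: Horner steps 4 → 4 → 6, so m(2) = 6.
  α_5 = 6: Horner steps 4 → 6 → 6, so m(6) = 6.
Codeword c = [1, 4, 1, 6, 6] ∈ F_7^5.


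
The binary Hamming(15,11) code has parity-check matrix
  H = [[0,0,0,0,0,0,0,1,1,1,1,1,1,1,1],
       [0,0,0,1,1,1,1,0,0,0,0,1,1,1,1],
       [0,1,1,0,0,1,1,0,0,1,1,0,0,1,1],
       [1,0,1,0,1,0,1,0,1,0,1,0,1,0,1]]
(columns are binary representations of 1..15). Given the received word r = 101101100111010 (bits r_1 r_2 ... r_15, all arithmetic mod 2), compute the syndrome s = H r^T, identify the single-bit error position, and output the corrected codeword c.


s = (0, 1, 0, 0)^T, error position = 4, corrected codeword c = 101001100111010

Compute s = H r^T mod 2 one row at a time:
  s_1 = 0 + 0 + 1 + 1 + 1 + 0 + 1 + 0 = 4 ≡ 0 (mod 2).
  s_2 = 1 + 0 + 1 + 1 + 1 + 0 + 1 + 0 = 5 ≡ 1 (mod 2).
  s_3 = 0 + 1 + 1 + 1 + 1 + 1 + 1 + 0 = 6 ≡ 0 (mod 2).
  s_4 = 1 + 1 + 0 + 1 + 0 + 1 + 0 + 0 = 4 ≡ 0 (mod 2).
s = (0, 1, 0, 0)^T — this equals column 4 of H (binary 0100), so error is at position 4.
Correct: flip bit 4 of r = 101101100111010 to get c = 101001100111010.


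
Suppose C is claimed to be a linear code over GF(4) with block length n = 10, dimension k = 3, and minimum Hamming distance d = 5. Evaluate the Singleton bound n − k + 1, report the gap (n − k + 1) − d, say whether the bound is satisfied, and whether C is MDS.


Singleton RHS = n − k + 1 = 8, slack = 3, bound satisfied, not MDS.

Singleton bound: d ≤ n − k + 1.
Here n = 10, k = 3, so n − k + 1 = 8.
Given d = 5, check d ≤ 8: YES.
Slack = (n − k + 1) − d = 3.
The code is NOT MDS (slack = 3 > 0).
Description: the claimed parameters are [10, 3, 5]_4; such a code would be non-MDS.


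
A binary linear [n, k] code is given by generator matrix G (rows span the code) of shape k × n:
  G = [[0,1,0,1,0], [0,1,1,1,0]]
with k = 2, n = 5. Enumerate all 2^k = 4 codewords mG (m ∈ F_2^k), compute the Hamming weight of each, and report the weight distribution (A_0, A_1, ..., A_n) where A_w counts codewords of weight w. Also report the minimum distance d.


Weight distribution: A_0 = 1, A_1 = 1, A_2 = 1, A_3 = 1. Minimum distance d = 1.

Enumerate all 2^2 = 4 messages m ∈ F_2^2.
For each, compute codeword c = mG in F_2^5, then tally its weight.
  m = 00 → c = 00000, weight = 0.
  m = 10 → c = 01010, weight = 2.
  m = 01 → c = 01110, weight = 3.
  m = 11 → c = 00100, weight = 1.
Tally weights:
  weight 0: 1 codewords.
  weight 1: 1 codewords.
  weight 2: 1 codewords.
  weight 3: 1 codewords.
Minimum distance d = smallest w > 0 with A_w > 0 = 1.
Sanity: Σ A_w = 4 = 2^2 = 4 ✓.


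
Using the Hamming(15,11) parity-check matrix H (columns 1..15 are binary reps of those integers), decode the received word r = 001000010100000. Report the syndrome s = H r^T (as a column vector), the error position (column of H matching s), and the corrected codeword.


s = (0, 0, 0, 1)^T, error position = 1, corrected codeword c = 101000010100000

Compute s = H r^T mod 2 one row at a time:
  s_1 = 1 + 0 + 1 + 0 + 0 + 0 + 0 + 0 = 2 ≡ 0 (mod 2).
  s_2 = 0 + 0 + 0 + 0 + 0 + 0 + 0 + 0 = 0 ≡ 0 (mod 2).
  s_3 = 0 + 1 + 0 + 0 + 1 + 0 + 0 + 0 = 2 ≡ 0 (mod 2).
  s_4 = 0 + 1 + 0 + 0 + 0 + 0 + 0 + 0 = 1 ≡ 1 (mod 2).
s = (0, 0, 0, 1)^T — this equals column 1 of H (binary 0001), so error is at position 1.
Correct: flip bit 1 of r = 001000010100000 to get c = 101000010100000.


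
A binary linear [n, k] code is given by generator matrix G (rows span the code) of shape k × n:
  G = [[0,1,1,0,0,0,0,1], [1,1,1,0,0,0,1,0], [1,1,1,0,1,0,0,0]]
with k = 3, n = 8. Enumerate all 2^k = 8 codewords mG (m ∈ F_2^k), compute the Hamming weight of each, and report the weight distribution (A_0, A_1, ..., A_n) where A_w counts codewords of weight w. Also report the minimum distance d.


Weight distribution: A_0 = 1, A_2 = 1, A_3 = 3, A_4 = 2, A_5 = 1. Minimum distance d = 2.

Enumerate all 2^3 = 8 messages m ∈ F_2^3.
For each, compute codeword c = mG in F_2^8, then tally its weight.
  m = 000 → c = 00000000, weight = 0.
  m = 100 → c = 01100001, weight = 3.
  m = 010 → c = 11100010, weight = 4.
  m = 110 → c = 10000011, weight = 3.
  m = 001 → c = 11101000, weight = 4.
  m = 101 → c = 10001001, weight = 3.
  m = 011 → c = 00001010, weight = 2.
  m = 111 → c = 01101011, weight = 5.
Tally weights:
  weight 0: 1 codewords.
  weight 2: 1 codewords.
  weight 3: 3 codewords.
  weight 4: 2 codewords.
  weight 5: 1 codewords.
Minimum distance d = smallest w > 0 with A_w > 0 = 2.
Sanity: Σ A_w = 8 = 2^3 = 8 ✓.


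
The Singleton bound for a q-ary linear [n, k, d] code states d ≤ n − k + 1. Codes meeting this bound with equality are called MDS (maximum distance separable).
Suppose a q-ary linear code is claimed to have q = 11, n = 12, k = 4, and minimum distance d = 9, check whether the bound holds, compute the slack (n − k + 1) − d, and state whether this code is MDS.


Singleton RHS = n − k + 1 = 9, slack = 0, bound satisfied, MDS.

Singleton bound: d ≤ n − k + 1.
Here n = 12, k = 4, so n − k + 1 = 9.
Given d = 9, check d ≤ 9: YES.
Slack = (n − k + 1) − d = 0.
The code is MDS (slack = 0).
Description: the claimed parameters are [12, 4, 9]_11; such a code would be MDS (meets Singleton bound).


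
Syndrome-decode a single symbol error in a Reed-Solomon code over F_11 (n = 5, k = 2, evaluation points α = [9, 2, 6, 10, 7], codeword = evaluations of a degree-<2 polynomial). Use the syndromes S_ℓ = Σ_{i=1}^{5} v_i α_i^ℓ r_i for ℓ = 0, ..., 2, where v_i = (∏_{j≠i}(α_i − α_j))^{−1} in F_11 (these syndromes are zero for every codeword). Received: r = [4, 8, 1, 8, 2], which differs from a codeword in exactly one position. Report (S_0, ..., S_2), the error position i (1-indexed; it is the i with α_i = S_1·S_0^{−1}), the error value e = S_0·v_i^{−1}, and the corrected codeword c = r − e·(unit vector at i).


S = (10, 1, 10), error at position 4, error magnitude e = 3, c = [4, 8, 1, 5, 2].

Step 1: column multipliers v_i = (∏_{j≠i}(α_i − α_j))^{−1} mod 11.
  i = 1 (α = 9): (9−2)(9−6)(9−10)(9−7) = 7·3·(−1)·2 = −42 ≡ 2, so v_1 = 2^{−1} = 6 (mod 11).
  i = 2 (α = 2): (2−9)(2−6)(2−10)(2−7) = (−7)·(−4)·(−8)·(−5) = 1120 ≡ 9, so v_2 = 9^{−1} = 5 (mod 11).
  i = 3 (α = 6): (6−9)(6−2)(6−10)(6−7) = (−3)·4·(−4)·(−1) = −48 ≡ 7, so v_3 = 7^{−1} = 8 (mod 11).
  i = 4 (α = 10): (10−9)(10−2)(10−6)(10−7) = 1·8·4·3 = 96 ≡ 8, so v_4 = 8^{−1} = 7 (mod 11).
  i = 5 (α = 7): (7−9)(7−2)(7−6)(7−10) = (−2)·5·1·(−3) = 30 ≡ 8, so v_5 = 8^{−1} = 7 (mod 11).
  v = [6, 5, 8, 7, 7].
Step 2: syndromes of r = [4, 8, 1, 8, 2] (all sums mod 11).
  S_0 = Σ v_i r_i = 6·4 + 5·8 + 8·1 + 7·8 + 7·2 = 142 ≡ 10.
  S_1 = Σ v_i α_i r_i = 6·9·4 + 5·2·8 + 8·6·1 + 7·10·8 + 7·7·2 = 1002 ≡ 1.
  α_i^2 mod 11 = [4, 4, 3, 1, 5].
  S_2 = Σ v_i α_i^2 r_i = 6·4·4 + 5·4·8 + 8·3·1 + 7·1·8 + 7·5·2 = 406 ≡ 10.
  S = (10, 1, 10) ≠ 0, so r is not a codeword (an error is present).
Step 3: locate the error. For a single error e at position i, S_ℓ = v_i·e·α_i^ℓ, so α_err = S_1/S_0.
  S_0^{−1} = 10^{−1} = 10 (mod 11), so α_err = 1·10 = 10 ≡ 10 = α_4. Error position i = 4.
  Consistency check: S_2/S_1 = 10·1 = 10 ≡ 10 = α_err ✓ (single-error assumption holds).
Step 4: error magnitude e = S_0/v_4 = S_0·∏_{j≠4}(α_4 − α_j) = 10·8 = 80 ≡ 3 (mod 11).
Step 5: correct position 4: c_4 = r_4 − e = 8 − 3 ≡ 5 (mod 11). Hence c = [4, 8, 1, 5, 2].
  Check: interpolating c through the α_i gives m(x) = 6 + 1·x (degree < 2) with m(α_i) = c_i for every i, so c is indeed a codeword.


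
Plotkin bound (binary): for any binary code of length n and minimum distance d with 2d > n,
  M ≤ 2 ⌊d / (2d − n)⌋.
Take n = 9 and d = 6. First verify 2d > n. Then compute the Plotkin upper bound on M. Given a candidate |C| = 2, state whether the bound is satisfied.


Plotkin bound M ≤ 4; given |C| = 2 ≤ bound (satisfied).

Check applicability: 2d = 12, n = 9.
2d − n = 3 > 0, so Plotkin applies.
Compute d/(2d−n) = 6/3 ≈ 2.0000.
⌊d/(2d−n)⌋ = 2.
Plotkin bound: M ≤ 2·2 = 4.
Given |C| = 2, check: satisfied.
This |C| is below the Plotkin bound.


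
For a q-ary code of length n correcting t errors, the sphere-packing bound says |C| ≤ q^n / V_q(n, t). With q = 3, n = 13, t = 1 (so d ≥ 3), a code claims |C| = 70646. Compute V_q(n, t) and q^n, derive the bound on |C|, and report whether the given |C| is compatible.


V_q(n, t) = 27, q^n = 1594323, Hamming bound = 59049, |C| = 70646 > bound (violated).

Step 1: Compute V_q(n, t) = Σ_{j=0}^1 C(n, j) (q−1)^j.
  j = 0: C(13,0)·(2)^0 = 1·1 = 1.
  j = 1: C(13,1)·(2)^1 = 13·2 = 26.
  V_q(n, t) = 1 + 26 = 27.
Step 2: q^n = 3^13 = 1594323.
Step 3: Hamming bound ⌊q^n / V_q(n,t)⌋ = ⌊1594323/27⌋ = 59049.
Step 4: Compare |C| = 70646 to 59049: violated.
The claimed |C| lies above the Hamming bound, so no 3-ary code of length 13 with d ≥ 3 can have 70646 codewords.


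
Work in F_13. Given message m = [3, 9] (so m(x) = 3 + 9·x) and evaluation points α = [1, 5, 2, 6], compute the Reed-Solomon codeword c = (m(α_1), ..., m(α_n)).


c = [12, 9, 8, 5]

Message polynomial: m(x) = 3 + 9·x (mod 13).
For each evaluation point α_i, compute m(α_i) mod 13:
  α_1 = 1: Horner steps 9 → 12, so m(1) = 12.
  α_2 = 5: Horner steps 9 → 9, so m(5) = 9.
  α_3 = 2: Horner steps 9 → 8, so m(2) = 8.
  α_4 = 6: Horner steps 9 → 5, so m(6) = 5.
Codeword c = [12, 9, 8, 5] ∈ F_13^4.


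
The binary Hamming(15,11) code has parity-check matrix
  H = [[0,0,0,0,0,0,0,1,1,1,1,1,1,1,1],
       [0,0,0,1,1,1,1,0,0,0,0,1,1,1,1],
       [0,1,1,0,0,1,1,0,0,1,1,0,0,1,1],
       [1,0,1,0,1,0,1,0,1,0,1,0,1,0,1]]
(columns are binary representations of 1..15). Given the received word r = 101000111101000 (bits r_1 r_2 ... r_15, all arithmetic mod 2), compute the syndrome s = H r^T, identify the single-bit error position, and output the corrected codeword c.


s = (0, 0, 1, 0)^T, error position = 2, corrected codeword c = 111000111101000

Compute s = H r^T mod 2 one row at a time:
  s_1 = 1 + 1 + 1 + 0 + 1 + 0 + 0 + 0 = 4 ≡ 0 (mod 2).
  s_2 = 0 + 0 + 0 + 1 + 1 + 0 + 0 + 0 = 2 ≡ 0 (mod 2).
  s_3 = 0 + 1 + 0 + 1 + 1 + 0 + 0 + 0 = 3 ≡ 1 (mod 2).
  s_4 = 1 + 1 + 0 + 1 + 1 + 0 + 0 + 0 = 4 ≡ 0 (mod 2).
s = (0, 0, 1, 0)^T — this equals column 2 of H (binary 0010), so error is at position 2.
Correct: flip bit 2 of r = 101000111101000 to get c = 111000111101000.


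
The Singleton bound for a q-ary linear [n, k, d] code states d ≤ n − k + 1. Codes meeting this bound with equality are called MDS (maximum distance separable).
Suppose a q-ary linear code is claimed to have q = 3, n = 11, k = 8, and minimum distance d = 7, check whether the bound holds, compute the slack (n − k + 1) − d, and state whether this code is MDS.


Singleton RHS = n − k + 1 = 4, slack = -3, bound violated (no such code; not MDS).

Singleton bound: d ≤ n − k + 1.
Here n = 11, k = 8, so n − k + 1 = 4.
Given d = 7, check d ≤ 4: NO.
Slack = (n − k + 1) − d = -3.
The slack is negative: d = 7 exceeds n − k + 1 = 4 by 3, so the Singleton bound is violated and no linear [11, 8, 7]_3 code can exist. In particular it is not MDS (MDS requires d = n − k + 1 exactly).
Description: the claimed parameters are [11, 8, 7]_3; such a code would be impossible (violates the Singleton bound).


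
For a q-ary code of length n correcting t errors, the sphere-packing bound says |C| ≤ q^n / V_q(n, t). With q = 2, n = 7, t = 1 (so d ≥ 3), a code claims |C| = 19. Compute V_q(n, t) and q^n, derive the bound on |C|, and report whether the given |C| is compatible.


V_q(n, t) = 8, q^n = 128, Hamming bound = 16, |C| = 19 > bound (violated).

Step 1: Compute V_q(n, t) = Σ_{j=0}^1 C(n, j) (q−1)^j.
  j = 0: C(7,0)·(1)^0 = 1·1 = 1.
  j = 1: C(7,1)·(1)^1 = 7·1 = 7.
  V_q(n, t) = 1 + 7 = 8.
Step 2: q^n = 2^7 = 128.
Step 3: Hamming bound ⌊q^n / V_q(n,t)⌋ = ⌊128/8⌋ = 16.
Step 4: Compare |C| = 19 to 16: violated.
The claimed |C| lies above the Hamming bound, so no 2-ary code of length 7 with d ≥ 3 can have 19 codewords.


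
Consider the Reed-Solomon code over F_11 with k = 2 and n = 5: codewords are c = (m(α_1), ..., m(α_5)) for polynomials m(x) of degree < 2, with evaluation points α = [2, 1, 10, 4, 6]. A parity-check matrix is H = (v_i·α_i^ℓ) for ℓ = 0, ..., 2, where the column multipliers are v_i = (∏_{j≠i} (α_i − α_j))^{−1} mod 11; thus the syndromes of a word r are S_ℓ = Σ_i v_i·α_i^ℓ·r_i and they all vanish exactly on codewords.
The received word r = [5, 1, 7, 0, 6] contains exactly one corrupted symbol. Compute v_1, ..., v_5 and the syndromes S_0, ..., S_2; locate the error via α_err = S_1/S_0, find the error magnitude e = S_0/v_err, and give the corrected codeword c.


S = (7, 7, 7), error at position 2, error magnitude e = 10, c = [5, 2, 7, 0, 6].

Step 1: column multipliers v_i = (∏_{j≠i}(α_i − α_j))^{−1} mod 11.
  i = 1 (α = 2): (2−1)(2−10)(2−4)(2−6) = 1·(−8)·(−2)·(−4) = −64 ≡ 2, so v_1 = 2^{−1} = 6 (mod 11).
  i = 2 (α = 1): (1−2)(1−10)(1−4)(1−6) = (−1)·(−9)·(−3)·(−5) = 135 ≡ 3, so v_2 = 3^{−1} = 4 (mod 11).
  i = 3 (α = 10): (10−2)(10−1)(10−4)(10−6) = 8·9·6·4 = 1728 ≡ 1, so v_3 = 1^{−1} = 1 (mod 11).
  i = 4 (α = 4): (4−2)(4−1)(4−10)(4−6) = 2·3·(−6)·(−2) = 72 ≡ 6, so v_4 = 6^{−1} = 2 (mod 11).
  i = 5 (α = 6): (6−2)(6−1)(6−10)(6−4) = 4·5·(−4)·2 = −160 ≡ 5, so v_5 = 5^{−1} = 9 (mod 11).
  v = [6, 4, 1, 2, 9].
Step 2: syndromes of r = [5, 1, 7, 0, 6] (all sums mod 11).
  S_0 = Σ v_i r_i = 6·5 + 4·1 + 1·7 + 2·0 + 9·6 = 95 ≡ 7.
  S_1 = Σ v_i α_i r_i = 6·2·5 + 4·1·1 + 1·10·7 + 2·4·0 + 9·6·6 = 458 ≡ 7.
  α_i^2 mod 11 = [4, 1, 1, 5, 3].
  S_2 = Σ v_i α_i^2 r_i = 6·4·5 + 4·1·1 + 1·1·7 + 2·5·0 + 9·3·6 = 293 ≡ 7.
  S = (7, 7, 7) ≠ 0, so r is not a codeword (an error is present).
Step 3: locate the error. For a single error e at position i, S_ℓ = v_i·e·α_i^ℓ, so α_err = S_1/S_0.
  S_0^{−1} = 7^{−1} = 8 (mod 11), so α_err = 7·8 = 56 ≡ 1 = α_2. Error position i = 2.
  Consistency check: S_2/S_1 = 7·8 = 56 ≡ 1 = α_err ✓ (single-error assumption holds).
Step 4: error magnitude e = S_0/v_2 = S_0·∏_{j≠2}(α_2 − α_j) = 7·3 = 21 ≡ 10 (mod 11).
Step 5: correct position 2: c_2 = r_2 − e = 1 − 10 ≡ 2 (mod 11). Hence c = [5, 2, 7, 0, 6].
  Check: interpolating c through the α_i gives m(x) = 10 + 3·x (degree < 2) with m(α_i) = c_i for every i, so c is indeed a codeword.


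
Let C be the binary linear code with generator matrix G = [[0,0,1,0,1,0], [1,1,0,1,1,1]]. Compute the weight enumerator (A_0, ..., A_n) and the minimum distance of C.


Weight distribution: A_0 = 1, A_2 = 1, A_5 = 2. Minimum distance d = 2.

Enumerate all 2^2 = 4 messages m ∈ F_2^2.
For each, compute codeword c = mG in F_2^6, then tally its weight.
  m = 00 → c = 000000, weight = 0.
  m = 10 → c = 001010, weight = 2.
  m = 01 → c = 110111, weight = 5.
  m = 11 → c = 111101, weight = 5.
Tally weights:
  weight 0: 1 codewords.
  weight 2: 1 codewords.
  weight 5: 2 codewords.
Minimum distance d = smallest w > 0 with A_w > 0 = 2.
Sanity: Σ A_w = 4 = 2^2 = 4 ✓.


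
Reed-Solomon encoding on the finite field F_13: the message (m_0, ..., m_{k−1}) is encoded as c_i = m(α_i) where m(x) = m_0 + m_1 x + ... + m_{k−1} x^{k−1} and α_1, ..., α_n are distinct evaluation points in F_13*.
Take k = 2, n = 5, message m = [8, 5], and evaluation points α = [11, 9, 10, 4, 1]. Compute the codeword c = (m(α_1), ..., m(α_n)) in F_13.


c = [11, 1, 6, 2, 0]

Message polynomial: m(x) = 8 + 5·x (mod 13).
For each evaluation point α_i, compute m(α_i) mod 13:
  α_1 = 11: Horner steps 5 → 11, so m(11) = 11.
  α_2 = 9: Horner steps 5 → 1, so m(9) = 1.
  α_3 = 10: Horner steps 5 → 6, so m(10) = 6.
  α_4 = 4: Horner steps 5 → 2, so m(4) = 2.
  α_5 = 1: Horner steps 5 → 0, so m(1) = 0.
Codeword c = [11, 1, 6, 2, 0] ∈ F_13^5.


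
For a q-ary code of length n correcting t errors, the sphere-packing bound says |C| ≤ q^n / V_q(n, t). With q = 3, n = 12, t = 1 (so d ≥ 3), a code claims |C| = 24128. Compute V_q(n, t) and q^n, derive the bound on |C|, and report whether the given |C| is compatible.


V_q(n, t) = 25, q^n = 531441, Hamming bound = 21257, |C| = 24128 > bound (violated).

Step 1: Compute V_q(n, t) = Σ_{j=0}^1 C(n, j) (q−1)^j.
  j = 0: C(12,0)·(2)^0 = 1·1 = 1.
  j = 1: C(12,1)·(2)^1 = 12·2 = 24.
  V_q(n, t) = 1 + 24 = 25.
Step 2: q^n = 3^12 = 531441.
Step 3: Hamming bound ⌊q^n / V_q(n,t)⌋ = ⌊531441/25⌋ = 21257.
Step 4: Compare |C| = 24128 to 21257: violated.
The claimed |C| lies above the Hamming bound, so no 3-ary code of length 12 with d ≥ 3 can have 24128 codewords.


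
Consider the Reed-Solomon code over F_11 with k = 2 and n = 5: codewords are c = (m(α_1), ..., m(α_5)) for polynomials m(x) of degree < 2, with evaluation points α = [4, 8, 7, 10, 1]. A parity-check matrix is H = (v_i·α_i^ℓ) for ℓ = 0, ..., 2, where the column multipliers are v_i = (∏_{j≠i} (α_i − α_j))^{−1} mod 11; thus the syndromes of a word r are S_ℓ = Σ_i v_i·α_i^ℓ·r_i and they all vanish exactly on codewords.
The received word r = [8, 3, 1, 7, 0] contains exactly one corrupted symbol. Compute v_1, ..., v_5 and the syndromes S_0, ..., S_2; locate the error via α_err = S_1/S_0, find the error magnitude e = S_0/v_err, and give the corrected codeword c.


S = (6, 2, 8), error at position 1, error magnitude e = 2, c = [6, 3, 1, 7, 0].

Step 1: column multipliers v_i = (∏_{j≠i}(α_i − α_j))^{−1} mod 11.
  i = 1 (α = 4): (4−8)(4−7)(4−10)(4−1) = (−4)·(−3)·(−6)·3 = −216 ≡ 4, so v_1 = 4^{−1} = 3 (mod 11).
  i = 2 (α = 8): (8−4)(8−7)(8−10)(8−1) = 4·1·(−2)·7 = −56 ≡ 10, so v_2 = 10^{−1} = 10 (mod 11).
  i = 3 (α = 7): (7−4)(7−8)(7−10)(7−1) = 3·(−1)·(−3)·6 = 54 ≡ 10, so v_3 = 10^{−1} = 10 (mod 11).
  i = 4 (α = 10): (10−4)(10−8)(10−7)(10−1) = 6·2·3·9 = 324 ≡ 5, so v_4 = 5^{−1} = 9 (mod 11).
  i = 5 (α = 1): (1−4)(1−8)(1−7)(1−10) = (−3)·(−7)·(−6)·(−9) = 1134 ≡ 1, so v_5 = 1^{−1} = 1 (mod 11).
  v = [3, 10, 10, 9, 1].
Step 2: syndromes of r = [8, 3, 1, 7, 0] (all sums mod 11).
  S_0 = Σ v_i r_i = 3·8 + 10·3 + 10·1 + 9·7 + 1·0 = 127 ≡ 6.
  S_1 = Σ v_i α_i r_i = 3·4·8 + 10·8·3 + 10·7·1 + 9·10·7 + 1·1·0 = 1036 ≡ 2.
  α_i^2 mod 11 = [5, 9, 5, 1, 1].
  S_2 = Σ v_i α_i^2 r_i = 3·5·8 + 10·9·3 + 10·5·1 + 9·1·7 + 1·1·0 = 503 ≡ 8.
  S = (6, 2, 8) ≠ 0, so r is not a codeword (an error is present).
Step 3: locate the error. For a single error e at position i, S_ℓ = v_i·e·α_i^ℓ, so α_err = S_1/S_0.
  S_0^{−1} = 6^{−1} = 2 (mod 11), so α_err = 2·2 = 4 ≡ 4 = α_1. Error position i = 1.
  Consistency check: S_2/S_1 = 8·6 = 48 ≡ 4 = α_err ✓ (single-error assumption holds).
Step 4: error magnitude e = S_0/v_1 = S_0·∏_{j≠1}(α_1 − α_j) = 6·4 = 24 ≡ 2 (mod 11).
Step 5: correct position 1: c_1 = r_1 − e = 8 − 2 ≡ 6 (mod 11). Hence c = [6, 3, 1, 7, 0].
  Check: interpolating c through the α_i gives m(x) = 9 + 2·x (degree < 2) with m(α_i) = c_i for every i, so c is indeed a codeword.


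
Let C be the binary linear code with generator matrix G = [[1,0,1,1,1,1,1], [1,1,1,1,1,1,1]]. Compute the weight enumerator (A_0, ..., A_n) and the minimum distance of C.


Weight distribution: A_0 = 1, A_1 = 1, A_6 = 1, A_7 = 1. Minimum distance d = 1.

Enumerate all 2^2 = 4 messages m ∈ F_2^2.
For each, compute codeword c = mG in F_2^7, then tally its weight.
  m = 00 → c = 0000000, weight = 0.
  m = 10 → c = 1011111, weight = 6.
  m = 01 → c = 1111111, weight = 7.
  m = 11 → c = 0100000, weight = 1.
Tally weights:
  weight 0: 1 codewords.
  weight 1: 1 codewords.
  weight 6: 1 codewords.
  weight 7: 1 codewords.
Minimum distance d = smallest w > 0 with A_w > 0 = 1.
Sanity: Σ A_w = 4 = 2^2 = 4 ✓.


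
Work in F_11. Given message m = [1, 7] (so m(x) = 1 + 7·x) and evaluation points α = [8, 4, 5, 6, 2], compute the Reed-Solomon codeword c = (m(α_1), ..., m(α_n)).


c = [2, 7, 3, 10, 4]

Message polynomial: m(x) = 1 + 7·x (mod 11).
For each evaluation point α_i, compute m(α_i) mod 11:
  α_1 = 8: Horner steps 7 → 2, so m(8) = 2.
  α_2 = 4: Horner steps 7 → 7, so m(4) = 7.
  α_3 = 5: Horner steps 7 → 3, so m(5) = 3.
  α_4 = 6: Horner steps 7 → 10, so m(6) = 10.
  α_5 = 2: Horner steps 7 → 4, so m(2) = 4.
Codeword c = [2, 7, 3, 10, 4] ∈ F_11^5.


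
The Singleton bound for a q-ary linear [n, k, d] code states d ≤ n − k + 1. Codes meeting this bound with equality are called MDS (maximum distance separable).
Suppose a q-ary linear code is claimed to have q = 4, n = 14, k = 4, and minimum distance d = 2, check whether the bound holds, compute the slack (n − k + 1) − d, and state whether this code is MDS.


Singleton RHS = n − k + 1 = 11, slack = 9, bound satisfied, not MDS.

Singleton bound: d ≤ n − k + 1.
Here n = 14, k = 4, so n − k + 1 = 11.
Given d = 2, check d ≤ 11: YES.
Slack = (n − k + 1) − d = 9.
The code is NOT MDS (slack = 9 > 0).
Description: the claimed parameters are [14, 4, 2]_4; such a code would be non-MDS.


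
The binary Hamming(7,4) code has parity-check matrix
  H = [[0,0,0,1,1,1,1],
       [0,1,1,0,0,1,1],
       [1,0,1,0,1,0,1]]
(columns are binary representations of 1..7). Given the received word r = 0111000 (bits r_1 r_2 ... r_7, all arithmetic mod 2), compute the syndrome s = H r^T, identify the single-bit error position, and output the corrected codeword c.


s = (1, 0, 1)^T, error position = 5, corrected codeword c = 0111100

Compute s = H r^T mod 2 one row at a time:
  s_1 = 1 + 0 + 0 + 0 = 1 ≡ 1 (mod 2).
  s_2 = 1 + 1 + 0 + 0 = 2 ≡ 0 (mod 2).
  s_3 = 0 + 1 + 0 + 0 = 1 ≡ 1 (mod 2).
s = (1, 0, 1)^T — this equals column 5 of H (binary 101), so error is at position 5.
Correct: flip bit 5 of r = 0111000 to get c = 0111100.


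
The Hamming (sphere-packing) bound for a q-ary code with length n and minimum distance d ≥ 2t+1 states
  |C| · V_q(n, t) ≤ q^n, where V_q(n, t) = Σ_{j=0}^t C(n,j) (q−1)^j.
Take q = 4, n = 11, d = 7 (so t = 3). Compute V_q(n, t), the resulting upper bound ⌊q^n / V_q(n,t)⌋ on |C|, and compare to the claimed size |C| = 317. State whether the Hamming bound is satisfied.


V_q(n, t) = 4984, q^n = 4194304, Hamming bound = 841, |C| = 317 ≤ bound (satisfied).

Step 1: Compute V_q(n, t) = Σ_{j=0}^3 C(n, j) (q−1)^j.
  j = 0: C(11,0)·(3)^0 = 1·1 = 1.
  j = 1: C(11,1)·(3)^1 = 11·3 = 33.
  j = 2: C(11,2)·(3)^2 = 55·9 = 495.
  j = 3: C(11,3)·(3)^3 = 165·27 = 4455.
  V_q(n, t) = 1 + 33 + 495 + 4455 = 4984.
Step 2: q^n = 4^11 = 4194304.
Step 3: Hamming bound ⌊q^n / V_q(n,t)⌋ = ⌊4194304/4984⌋ = 841.
Step 4: Compare |C| = 317 to 841: satisfied.
The claimed |C| lies below the Hamming bound.


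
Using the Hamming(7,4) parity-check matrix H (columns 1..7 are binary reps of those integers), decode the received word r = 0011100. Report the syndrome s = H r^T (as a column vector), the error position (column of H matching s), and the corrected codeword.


s = (0, 1, 0)^T, error position = 2, corrected codeword c = 0111100

Compute s = H r^T mod 2 one row at a time:
  s_1 = 1 + 1 + 0 + 0 = 2 ≡ 0 (mod 2).
  s_2 = 0 + 1 + 0 + 0 = 1 ≡ 1 (mod 2).
  s_3 = 0 + 1 + 1 + 0 = 2 ≡ 0 (mod 2).
s = (0, 1, 0)^T — this equals column 2 of H (binary 010), so error is at position 2.
Correct: flip bit 2 of r = 0011100 to get c = 0111100.


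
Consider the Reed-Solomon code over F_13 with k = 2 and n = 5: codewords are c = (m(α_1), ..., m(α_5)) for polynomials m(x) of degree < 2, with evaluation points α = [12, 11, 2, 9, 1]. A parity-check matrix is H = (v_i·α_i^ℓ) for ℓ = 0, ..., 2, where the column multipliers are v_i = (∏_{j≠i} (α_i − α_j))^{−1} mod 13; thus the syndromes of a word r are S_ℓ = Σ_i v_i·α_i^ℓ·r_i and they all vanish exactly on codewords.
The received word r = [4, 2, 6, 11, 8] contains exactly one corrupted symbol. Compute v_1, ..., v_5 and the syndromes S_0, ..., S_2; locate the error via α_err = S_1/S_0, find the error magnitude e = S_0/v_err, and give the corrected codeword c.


S = (5, 10, 7), error at position 3, error magnitude e = 9, c = [4, 2, 10, 11, 8].

Step 1: column multipliers v_i = (∏_{j≠i}(α_i − α_j))^{−1} mod 13.
  i = 1 (α = 12): (12−11)(12−2)(12−9)(12−1) = 1·10·3·11 = 330 ≡ 5, so v_1 = 5^{−1} = 8 (mod 13).
  i = 2 (α = 11): (11−12)(11−2)(11−9)(11−1) = (−1)·9·2·10 = −180 ≡ 2, so v_2 = 2^{−1} = 7 (mod 13).
  i = 3 (α = 2): (2−12)(2−11)(2−9)(2−1) = (−10)·(−9)·(−7)·1 = −630 ≡ 7, so v_3 = 7^{−1} = 2 (mod 13).
  i = 4 (α = 9): (9−12)(9−11)(9−2)(9−1) = (−3)·(−2)·7·8 = 336 ≡ 11, so v_4 = 11^{−1} = 6 (mod 13).
  i = 5 (α = 1): (1−12)(1−11)(1−2)(1−9) = (−11)·(−10)·(−1)·(−8) = 880 ≡ 9, so v_5 = 9^{−1} = 3 (mod 13).
  v = [8, 7, 2, 6, 3].
Step 2: syndromes of r = [4, 2, 6, 11, 8] (all sums mod 13).
  S_0 = Σ v_i r_i = 8·4 + 7·2 + 2·6 + 6·11 + 3·8 = 148 ≡ 5.
  S_1 = Σ v_i α_i r_i = 8·12·4 + 7·11·2 + 2·2·6 + 6·9·11 + 3·1·8 = 1180 ≡ 10.
  α_i^2 mod 13 = [1, 4, 4, 3, 1].
  S_2 = Σ v_i α_i^2 r_i = 8·1·4 + 7·4·2 + 2·4·6 + 6·3·11 + 3·1·8 = 358 ≡ 7.
  S = (5, 10, 7) ≠ 0, so r is not a codeword (an error is present).
Step 3: locate the error. For a single error e at position i, S_ℓ = v_i·e·α_i^ℓ, so α_err = S_1/S_0.
  S_0^{−1} = 5^{−1} = 8 (mod 13), so α_err = 10·8 = 80 ≡ 2 = α_3. Error position i = 3.
  Consistency check: S_2/S_1 = 7·4 = 28 ≡ 2 = α_err ✓ (single-error assumption holds).
Step 4: error magnitude e = S_0/v_3 = S_0·∏_{j≠3}(α_3 − α_j) = 5·7 = 35 ≡ 9 (mod 13).
Step 5: correct position 3: c_3 = r_3 − e = 6 − 9 ≡ 10 (mod 13). Hence c = [4, 2, 10, 11, 8].
  Check: interpolating c through the α_i gives m(x) = 6 + 2·x (degree < 2) with m(α_i) = c_i for every i, so c is indeed a codeword.
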